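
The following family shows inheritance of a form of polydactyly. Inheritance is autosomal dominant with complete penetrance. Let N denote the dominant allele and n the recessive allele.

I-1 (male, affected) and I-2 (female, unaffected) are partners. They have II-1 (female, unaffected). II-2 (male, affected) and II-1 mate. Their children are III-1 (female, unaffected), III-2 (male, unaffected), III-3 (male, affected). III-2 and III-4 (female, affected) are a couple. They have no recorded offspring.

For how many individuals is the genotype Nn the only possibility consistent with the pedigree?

3

Obligate heterozygotes: I-1 is affected so carries N and passed n to II-1 (nn), so I-1 is Nn; II-2 is affected so carries N and passed n to III-1 (nn), so II-2 is Nn; III-3 is affected so carries N and received n from II-1 (nn), so III-3 is Nn.
Every other individual is either homozygous by phenotype or has at least one consistent homozygous assignment, so the count is 3.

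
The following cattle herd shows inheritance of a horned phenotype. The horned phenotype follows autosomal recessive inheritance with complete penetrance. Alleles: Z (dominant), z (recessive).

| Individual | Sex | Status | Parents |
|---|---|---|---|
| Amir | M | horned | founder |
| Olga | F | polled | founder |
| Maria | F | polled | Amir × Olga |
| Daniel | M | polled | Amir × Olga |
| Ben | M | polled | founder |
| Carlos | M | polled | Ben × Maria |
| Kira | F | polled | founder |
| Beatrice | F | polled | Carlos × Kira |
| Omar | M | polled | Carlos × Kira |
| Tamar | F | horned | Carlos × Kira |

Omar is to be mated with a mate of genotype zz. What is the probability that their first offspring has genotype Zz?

Carlos is polled so carries Z and passed z to Tamar (zz), so Carlos is Zz.
Kira is polled so carries Z and passed z to Tamar (zz), so Kira is Zz.
Omar is a polled offspring of Carlos (Zz) × Kira (Zz), whose cross gives 1/4 ZZ : 1/2 Zz : 1/4 zz; conditioning on being polled, Omar is ZZ with probability 1/3, Zz with probability 2/3.
Summing over parental genotype combinations, P(offspring has genotype Zz) = 1/3·1 + 2/3·1/2 = 2/3.

2/3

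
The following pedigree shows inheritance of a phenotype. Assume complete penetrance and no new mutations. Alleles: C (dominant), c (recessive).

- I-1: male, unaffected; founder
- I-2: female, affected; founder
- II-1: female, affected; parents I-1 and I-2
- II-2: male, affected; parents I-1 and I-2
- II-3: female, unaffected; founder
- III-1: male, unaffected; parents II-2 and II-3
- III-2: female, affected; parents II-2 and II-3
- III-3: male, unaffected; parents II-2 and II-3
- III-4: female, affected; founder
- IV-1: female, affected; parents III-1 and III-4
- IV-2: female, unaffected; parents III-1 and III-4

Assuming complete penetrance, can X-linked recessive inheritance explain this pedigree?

Under X-linked recessive, II-1 (affected, female) cannot arise from I-1 (unaffected) × I-2 (affected).

No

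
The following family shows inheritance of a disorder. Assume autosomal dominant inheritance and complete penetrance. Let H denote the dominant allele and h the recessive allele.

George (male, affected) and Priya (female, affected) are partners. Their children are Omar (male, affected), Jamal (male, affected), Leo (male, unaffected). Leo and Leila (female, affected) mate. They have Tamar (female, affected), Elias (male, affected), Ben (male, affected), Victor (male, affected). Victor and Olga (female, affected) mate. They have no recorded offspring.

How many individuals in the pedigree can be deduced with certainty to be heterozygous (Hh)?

Obligate heterozygotes: George is affected so carries H and passed h to Leo (hh), so George is Hh; Priya is affected so carries H and passed h to Leo (hh), so Priya is Hh; Tamar is affected so carries H and received h from Leo (hh), so Tamar is Hh; Elias is affected so carries H and received h from Leo (hh), so Elias is Hh; Ben is affected so carries H and received h from Leo (hh), so Ben is Hh; Victor is affected so carries H and received h from Leo (hh), so Victor is Hh.
Every other individual is either homozygous by phenotype or has at least one consistent homozygous assignment, so the count is 6.

6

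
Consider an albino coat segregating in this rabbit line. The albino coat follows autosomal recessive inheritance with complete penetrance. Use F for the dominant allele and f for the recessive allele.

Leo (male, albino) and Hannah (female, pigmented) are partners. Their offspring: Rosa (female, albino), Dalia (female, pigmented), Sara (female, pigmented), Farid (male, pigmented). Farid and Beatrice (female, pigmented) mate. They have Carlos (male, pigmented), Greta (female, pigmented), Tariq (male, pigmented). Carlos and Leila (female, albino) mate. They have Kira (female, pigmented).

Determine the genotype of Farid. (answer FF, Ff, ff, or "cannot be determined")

Ff

From phenotype alone, Farid is FF or Ff.
Farid is pigmented so carries F and received f from Leo (ff), so Farid is Ff.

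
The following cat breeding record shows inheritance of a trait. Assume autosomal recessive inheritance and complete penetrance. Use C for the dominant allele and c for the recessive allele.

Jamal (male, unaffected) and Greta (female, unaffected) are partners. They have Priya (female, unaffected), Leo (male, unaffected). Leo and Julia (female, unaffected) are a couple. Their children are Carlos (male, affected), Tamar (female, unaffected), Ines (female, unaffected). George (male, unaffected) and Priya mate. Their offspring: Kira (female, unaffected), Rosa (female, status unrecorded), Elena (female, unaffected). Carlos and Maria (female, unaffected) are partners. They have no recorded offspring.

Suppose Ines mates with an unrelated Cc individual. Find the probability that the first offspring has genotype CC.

1/3

Leo is unaffected so carries C and passed c to Carlos (cc), so Leo is Cc.
Julia is unaffected so carries C and passed c to Carlos (cc), so Julia is Cc.
Ines is an unaffected offspring of Leo (Cc) × Julia (Cc), whose cross gives 1/4 CC : 1/2 Cc : 1/4 cc; conditioning on being unaffected, Ines is CC with probability 1/3, Cc with probability 2/3.
Summing over parental genotype combinations, P(offspring has genotype CC) = 1/3·1/2 + 2/3·1/4 = 1/3.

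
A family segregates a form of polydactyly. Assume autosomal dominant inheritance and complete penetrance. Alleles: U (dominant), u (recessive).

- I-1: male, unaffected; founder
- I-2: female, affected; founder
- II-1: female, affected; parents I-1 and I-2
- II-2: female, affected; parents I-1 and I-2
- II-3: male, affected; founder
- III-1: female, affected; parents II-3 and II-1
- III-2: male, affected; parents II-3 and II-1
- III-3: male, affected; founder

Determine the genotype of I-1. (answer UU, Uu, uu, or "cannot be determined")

uu

I-1 is unaffected, so I-1 is uu.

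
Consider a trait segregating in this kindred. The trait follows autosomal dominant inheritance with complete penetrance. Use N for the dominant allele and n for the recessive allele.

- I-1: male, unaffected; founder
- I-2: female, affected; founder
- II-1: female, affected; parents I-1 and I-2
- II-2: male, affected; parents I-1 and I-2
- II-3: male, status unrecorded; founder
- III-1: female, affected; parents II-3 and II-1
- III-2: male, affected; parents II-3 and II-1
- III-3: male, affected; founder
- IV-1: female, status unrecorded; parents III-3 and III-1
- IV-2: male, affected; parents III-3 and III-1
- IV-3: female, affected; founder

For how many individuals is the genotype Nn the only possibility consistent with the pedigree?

2

Obligate heterozygotes: II-1 is affected so carries N and received n from I-1 (nn), so II-1 is Nn; II-2 is affected so carries N and received n from I-1 (nn), so II-2 is Nn.
Every other individual is either homozygous by phenotype or has at least one consistent homozygous assignment, so the count is 2.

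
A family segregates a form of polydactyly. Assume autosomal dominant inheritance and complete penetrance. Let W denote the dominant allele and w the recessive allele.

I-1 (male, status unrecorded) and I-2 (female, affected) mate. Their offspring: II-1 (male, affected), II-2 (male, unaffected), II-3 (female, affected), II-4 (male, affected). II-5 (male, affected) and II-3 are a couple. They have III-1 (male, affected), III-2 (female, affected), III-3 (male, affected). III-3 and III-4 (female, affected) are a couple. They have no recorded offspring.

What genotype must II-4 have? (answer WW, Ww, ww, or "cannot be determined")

cannot be determined

II-4's phenotype allows WW or Ww, and no parent or child forces a single allele at both positions; consistent genotype assignments exist with II-4 as WW or Ww.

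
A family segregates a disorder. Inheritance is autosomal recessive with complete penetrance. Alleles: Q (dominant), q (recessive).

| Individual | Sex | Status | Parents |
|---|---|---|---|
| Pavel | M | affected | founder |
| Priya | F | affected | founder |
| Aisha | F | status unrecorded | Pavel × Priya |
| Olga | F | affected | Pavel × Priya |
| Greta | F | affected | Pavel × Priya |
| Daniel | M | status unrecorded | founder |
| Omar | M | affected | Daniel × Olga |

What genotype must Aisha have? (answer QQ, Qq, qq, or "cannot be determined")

qq

From phenotype alone, Aisha is QQ or Qq or qq.
Aisha received q from Pavel (qq) and received q from Priya (qq), so Aisha is qq.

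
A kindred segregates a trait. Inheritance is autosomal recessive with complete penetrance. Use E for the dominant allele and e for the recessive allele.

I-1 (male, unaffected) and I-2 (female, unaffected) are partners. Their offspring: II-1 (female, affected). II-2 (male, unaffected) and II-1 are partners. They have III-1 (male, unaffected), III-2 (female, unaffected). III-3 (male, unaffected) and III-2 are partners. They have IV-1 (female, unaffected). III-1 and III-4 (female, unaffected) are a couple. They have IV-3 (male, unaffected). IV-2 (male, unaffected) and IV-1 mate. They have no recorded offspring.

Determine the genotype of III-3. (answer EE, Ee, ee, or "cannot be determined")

III-3's phenotype allows EE or Ee, and no parent or child forces a single allele at both positions; consistent genotype assignments exist with III-3 as EE or Ee.

cannot be determined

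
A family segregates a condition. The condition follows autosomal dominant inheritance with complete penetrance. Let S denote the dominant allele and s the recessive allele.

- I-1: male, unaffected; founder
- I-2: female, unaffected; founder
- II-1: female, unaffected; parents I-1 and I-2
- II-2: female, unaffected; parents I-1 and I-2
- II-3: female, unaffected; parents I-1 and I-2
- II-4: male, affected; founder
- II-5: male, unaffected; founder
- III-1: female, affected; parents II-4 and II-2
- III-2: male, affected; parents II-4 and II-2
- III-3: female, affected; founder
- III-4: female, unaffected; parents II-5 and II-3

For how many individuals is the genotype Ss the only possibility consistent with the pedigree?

2

Obligate heterozygotes: III-1 is affected so carries S and received s from II-2 (ss), so III-1 is Ss; III-2 is affected so carries S and received s from II-2 (ss), so III-2 is Ss.
Every other individual is either homozygous by phenotype or has at least one consistent homozygous assignment, so the count is 2.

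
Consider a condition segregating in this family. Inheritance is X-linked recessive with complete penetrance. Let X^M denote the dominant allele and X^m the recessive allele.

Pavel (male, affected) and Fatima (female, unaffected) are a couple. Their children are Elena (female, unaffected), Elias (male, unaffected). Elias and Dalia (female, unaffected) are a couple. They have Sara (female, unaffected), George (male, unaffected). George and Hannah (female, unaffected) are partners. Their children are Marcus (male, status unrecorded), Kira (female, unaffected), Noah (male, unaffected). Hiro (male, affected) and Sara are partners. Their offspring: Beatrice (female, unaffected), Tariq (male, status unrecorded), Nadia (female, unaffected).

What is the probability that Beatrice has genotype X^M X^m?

1

Beatrice is unaffected so carries M and received m from Hiro (X^m Y), so Beatrice is X^M X^m, giving P(X^M X^m) = 1.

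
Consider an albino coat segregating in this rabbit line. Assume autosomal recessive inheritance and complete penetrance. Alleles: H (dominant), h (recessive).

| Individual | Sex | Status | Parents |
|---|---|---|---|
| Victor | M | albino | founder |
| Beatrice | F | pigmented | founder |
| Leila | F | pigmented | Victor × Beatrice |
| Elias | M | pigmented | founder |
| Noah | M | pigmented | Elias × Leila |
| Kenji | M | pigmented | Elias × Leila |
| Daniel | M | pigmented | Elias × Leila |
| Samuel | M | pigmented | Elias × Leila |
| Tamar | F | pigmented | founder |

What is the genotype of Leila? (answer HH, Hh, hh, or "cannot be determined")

From phenotype alone, Leila is HH or Hh.
Leila is pigmented so carries H and received h from Victor (hh), so Leila is Hh.

Hh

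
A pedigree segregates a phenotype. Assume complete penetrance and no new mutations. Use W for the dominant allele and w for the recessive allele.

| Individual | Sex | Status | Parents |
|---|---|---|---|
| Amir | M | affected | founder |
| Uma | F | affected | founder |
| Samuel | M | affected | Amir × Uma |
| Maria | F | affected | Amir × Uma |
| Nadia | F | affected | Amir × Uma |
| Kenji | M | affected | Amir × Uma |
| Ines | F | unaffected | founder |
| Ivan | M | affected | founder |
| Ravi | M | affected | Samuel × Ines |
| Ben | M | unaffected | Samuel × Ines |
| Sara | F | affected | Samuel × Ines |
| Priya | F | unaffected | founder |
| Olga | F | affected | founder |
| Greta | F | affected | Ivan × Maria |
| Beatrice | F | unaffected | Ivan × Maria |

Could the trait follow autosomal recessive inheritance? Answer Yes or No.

No

Under autosomal recessive, Beatrice (unaffected, female) cannot arise from Ivan (affected) × Maria (affected).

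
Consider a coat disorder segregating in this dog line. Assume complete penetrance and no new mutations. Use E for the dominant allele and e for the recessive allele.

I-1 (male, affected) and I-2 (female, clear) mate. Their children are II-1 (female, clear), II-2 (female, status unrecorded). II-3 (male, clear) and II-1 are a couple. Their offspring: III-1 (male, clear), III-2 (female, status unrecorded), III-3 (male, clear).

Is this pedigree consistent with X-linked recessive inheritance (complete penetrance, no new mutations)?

A consistent assignment under X-linked recessive exists: I-1 X^e Y, I-2 X^E X^E, II-1 X^E X^e, II-2 X^E X^e, II-3 X^E Y, III-1 X^E Y, III-2 X^E X^E, III-3 X^E Y.
In this assignment every recorded phenotype matches its genotype and every non-founder's genotype is obtainable from its parents' genotypes, so the pedigree is consistent.

Yes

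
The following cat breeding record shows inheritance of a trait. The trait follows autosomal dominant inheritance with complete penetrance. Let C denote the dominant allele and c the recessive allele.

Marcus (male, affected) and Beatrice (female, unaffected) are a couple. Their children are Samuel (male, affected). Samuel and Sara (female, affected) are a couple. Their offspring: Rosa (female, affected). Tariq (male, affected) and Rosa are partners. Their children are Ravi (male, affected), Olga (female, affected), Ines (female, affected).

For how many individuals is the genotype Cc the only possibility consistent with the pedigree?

Obligate heterozygotes: Samuel is affected so carries C and received c from Beatrice (cc), so Samuel is Cc.
Every other individual is either homozygous by phenotype or has at least one consistent homozygous assignment, so the count is 1.

1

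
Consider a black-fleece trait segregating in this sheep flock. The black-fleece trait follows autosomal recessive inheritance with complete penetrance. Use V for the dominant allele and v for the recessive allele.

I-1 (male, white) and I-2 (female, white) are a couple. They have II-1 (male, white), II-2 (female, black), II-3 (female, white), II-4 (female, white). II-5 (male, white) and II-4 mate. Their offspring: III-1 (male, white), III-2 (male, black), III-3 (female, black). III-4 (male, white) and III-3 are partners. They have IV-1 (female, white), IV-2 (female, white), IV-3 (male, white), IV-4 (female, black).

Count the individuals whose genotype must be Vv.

Obligate heterozygotes: I-1 is white so carries V and passed v to II-2 (vv), so I-1 is Vv; I-2 is white so carries V and passed v to II-2 (vv), so I-2 is Vv; II-4 is white so carries V and passed v to III-2 (vv), so II-4 is Vv; II-5 is white so carries V and passed v to III-2 (vv), so II-5 is Vv; III-4 is white so carries V and passed v to IV-4 (vv), so III-4 is Vv; IV-1 is white so carries V and received v from III-3 (vv), so IV-1 is Vv; IV-2 is white so carries V and received v from III-3 (vv), so IV-2 is Vv; IV-3 is white so carries V and received v from III-3 (vv), so IV-3 is Vv.
Every other individual is either homozygous by phenotype or has at least one consistent homozygous assignment, so the count is 8.

8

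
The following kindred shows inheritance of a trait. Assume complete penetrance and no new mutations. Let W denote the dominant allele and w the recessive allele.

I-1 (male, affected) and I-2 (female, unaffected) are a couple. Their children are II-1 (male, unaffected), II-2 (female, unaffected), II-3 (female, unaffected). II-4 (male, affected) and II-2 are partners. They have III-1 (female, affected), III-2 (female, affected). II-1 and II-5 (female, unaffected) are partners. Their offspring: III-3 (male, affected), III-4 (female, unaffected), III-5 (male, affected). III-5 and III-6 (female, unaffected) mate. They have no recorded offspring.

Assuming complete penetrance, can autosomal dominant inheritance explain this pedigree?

No

Under autosomal dominant, III-3 (affected, male) cannot arise from II-1 (unaffected) × II-5 (unaffected).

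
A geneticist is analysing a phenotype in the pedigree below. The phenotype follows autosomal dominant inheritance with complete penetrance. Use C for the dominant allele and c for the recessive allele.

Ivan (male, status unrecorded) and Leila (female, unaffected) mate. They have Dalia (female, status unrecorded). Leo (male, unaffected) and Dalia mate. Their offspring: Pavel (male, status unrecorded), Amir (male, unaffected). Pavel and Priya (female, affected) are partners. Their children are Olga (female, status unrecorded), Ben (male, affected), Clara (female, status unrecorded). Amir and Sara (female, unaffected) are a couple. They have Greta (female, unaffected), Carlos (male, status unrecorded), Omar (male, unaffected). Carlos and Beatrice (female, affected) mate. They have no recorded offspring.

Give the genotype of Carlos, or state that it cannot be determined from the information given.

cc

From phenotype alone, Carlos is CC or Cc or cc.
Carlos received c from Amir (cc) and received c from Sara (cc), so Carlos is cc.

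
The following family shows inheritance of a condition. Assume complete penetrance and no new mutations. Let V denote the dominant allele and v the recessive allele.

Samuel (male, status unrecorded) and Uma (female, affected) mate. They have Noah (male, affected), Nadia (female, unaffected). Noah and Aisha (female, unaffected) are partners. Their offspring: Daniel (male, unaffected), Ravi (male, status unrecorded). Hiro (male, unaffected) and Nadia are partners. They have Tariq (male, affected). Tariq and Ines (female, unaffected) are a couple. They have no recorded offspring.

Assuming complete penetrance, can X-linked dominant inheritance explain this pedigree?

Under X-linked dominant, Tariq (affected, male) cannot arise from Hiro (unaffected) × Nadia (unaffected).

No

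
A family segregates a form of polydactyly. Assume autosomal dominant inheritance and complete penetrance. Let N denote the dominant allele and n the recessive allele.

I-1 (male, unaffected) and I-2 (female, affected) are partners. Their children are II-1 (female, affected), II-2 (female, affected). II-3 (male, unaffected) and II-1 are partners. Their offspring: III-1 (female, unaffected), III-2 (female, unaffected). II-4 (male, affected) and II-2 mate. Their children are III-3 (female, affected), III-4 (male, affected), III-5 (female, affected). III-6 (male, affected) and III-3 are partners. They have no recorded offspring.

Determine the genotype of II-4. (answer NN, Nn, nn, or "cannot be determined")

cannot be determined

II-4's phenotype allows NN or Nn, and no parent or child forces a single allele at both positions; consistent genotype assignments exist with II-4 as NN or Nn.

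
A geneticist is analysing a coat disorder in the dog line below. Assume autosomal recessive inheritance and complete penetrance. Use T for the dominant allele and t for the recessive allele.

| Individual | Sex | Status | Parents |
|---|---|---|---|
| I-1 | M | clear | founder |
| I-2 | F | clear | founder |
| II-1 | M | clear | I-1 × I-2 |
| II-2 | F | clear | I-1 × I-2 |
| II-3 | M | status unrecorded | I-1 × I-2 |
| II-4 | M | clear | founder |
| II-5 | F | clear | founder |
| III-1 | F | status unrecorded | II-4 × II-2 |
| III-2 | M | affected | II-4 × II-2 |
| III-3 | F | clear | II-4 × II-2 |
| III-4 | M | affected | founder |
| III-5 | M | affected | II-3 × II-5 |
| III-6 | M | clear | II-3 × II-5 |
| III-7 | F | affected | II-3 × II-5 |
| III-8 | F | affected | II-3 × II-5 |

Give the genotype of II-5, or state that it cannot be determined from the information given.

Tt

From phenotype alone, II-5 is TT or Tt.
II-5 is clear so carries T and passed t to III-5 (tt), so II-5 is Tt.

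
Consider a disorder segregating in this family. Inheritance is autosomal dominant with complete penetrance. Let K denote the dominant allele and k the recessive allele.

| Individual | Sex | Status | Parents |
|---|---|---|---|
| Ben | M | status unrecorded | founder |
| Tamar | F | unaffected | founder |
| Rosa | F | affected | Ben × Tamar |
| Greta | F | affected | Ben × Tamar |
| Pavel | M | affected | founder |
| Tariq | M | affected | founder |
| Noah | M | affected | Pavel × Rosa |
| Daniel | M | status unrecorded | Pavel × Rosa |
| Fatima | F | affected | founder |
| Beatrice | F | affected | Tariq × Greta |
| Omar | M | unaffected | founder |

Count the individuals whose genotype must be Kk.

2

Obligate heterozygotes: Rosa is affected so carries K and received k from Tamar (kk), so Rosa is Kk; Greta is affected so carries K and received k from Tamar (kk), so Greta is Kk.
Every other individual is either homozygous by phenotype or has at least one consistent homozygous assignment, so the count is 2.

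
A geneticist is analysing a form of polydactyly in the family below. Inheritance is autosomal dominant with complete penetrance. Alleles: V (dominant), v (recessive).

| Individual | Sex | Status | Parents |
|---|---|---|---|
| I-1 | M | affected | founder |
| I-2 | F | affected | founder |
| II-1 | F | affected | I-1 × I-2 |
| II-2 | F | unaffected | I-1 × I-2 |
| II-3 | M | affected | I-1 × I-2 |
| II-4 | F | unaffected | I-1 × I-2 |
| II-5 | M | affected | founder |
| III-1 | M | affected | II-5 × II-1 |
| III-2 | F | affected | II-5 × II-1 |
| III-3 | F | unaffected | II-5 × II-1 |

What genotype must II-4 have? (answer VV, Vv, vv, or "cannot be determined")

vv

II-4 is unaffected, so II-4 is vv.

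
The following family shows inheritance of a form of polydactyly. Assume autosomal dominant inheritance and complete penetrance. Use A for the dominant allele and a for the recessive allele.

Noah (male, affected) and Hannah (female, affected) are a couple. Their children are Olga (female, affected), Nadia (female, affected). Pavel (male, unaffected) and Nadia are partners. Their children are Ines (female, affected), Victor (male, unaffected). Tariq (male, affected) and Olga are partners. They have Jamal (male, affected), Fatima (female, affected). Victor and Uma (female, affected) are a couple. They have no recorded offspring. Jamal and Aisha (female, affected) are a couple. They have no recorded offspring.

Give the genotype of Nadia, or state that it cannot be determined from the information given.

From phenotype alone, Nadia is AA or Aa.
Nadia is affected so carries A and passed a to Victor (aa), so Nadia is Aa.

Aa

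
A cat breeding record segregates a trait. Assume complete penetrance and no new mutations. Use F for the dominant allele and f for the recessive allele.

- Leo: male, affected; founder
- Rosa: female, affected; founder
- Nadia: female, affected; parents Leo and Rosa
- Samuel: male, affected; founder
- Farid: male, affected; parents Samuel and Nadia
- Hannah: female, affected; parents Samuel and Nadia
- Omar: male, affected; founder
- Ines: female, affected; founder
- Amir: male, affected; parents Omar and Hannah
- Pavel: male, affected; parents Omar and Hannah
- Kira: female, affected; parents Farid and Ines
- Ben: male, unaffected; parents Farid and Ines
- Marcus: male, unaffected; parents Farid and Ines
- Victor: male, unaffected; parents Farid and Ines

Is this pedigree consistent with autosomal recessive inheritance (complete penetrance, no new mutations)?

No

Under autosomal recessive, Ben (unaffected, male) cannot arise from Farid (affected) × Ines (affected).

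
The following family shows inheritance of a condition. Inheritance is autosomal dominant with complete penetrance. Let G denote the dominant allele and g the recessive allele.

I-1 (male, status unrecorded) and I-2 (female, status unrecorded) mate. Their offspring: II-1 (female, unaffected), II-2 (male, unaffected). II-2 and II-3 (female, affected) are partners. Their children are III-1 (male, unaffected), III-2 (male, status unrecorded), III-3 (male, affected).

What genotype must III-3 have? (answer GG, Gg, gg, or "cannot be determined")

Gg

From phenotype alone, III-3 is GG or Gg.
III-3 is affected so carries G and received g from II-2 (gg), so III-3 is Gg.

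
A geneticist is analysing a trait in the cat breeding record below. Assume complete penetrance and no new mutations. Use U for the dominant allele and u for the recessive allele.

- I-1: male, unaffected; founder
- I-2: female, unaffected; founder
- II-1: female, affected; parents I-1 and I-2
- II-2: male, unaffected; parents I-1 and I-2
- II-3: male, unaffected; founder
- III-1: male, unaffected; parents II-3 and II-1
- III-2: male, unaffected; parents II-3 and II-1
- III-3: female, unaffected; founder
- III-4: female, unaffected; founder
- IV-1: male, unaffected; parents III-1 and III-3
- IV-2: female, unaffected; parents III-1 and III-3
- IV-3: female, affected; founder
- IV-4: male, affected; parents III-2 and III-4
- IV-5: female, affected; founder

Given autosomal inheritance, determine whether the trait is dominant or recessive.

recessive

I-1 and I-2 are both unaffected yet have an affected child II-1. Under dominance, an affected child requires at least one affected parent, so the trait cannot be dominant.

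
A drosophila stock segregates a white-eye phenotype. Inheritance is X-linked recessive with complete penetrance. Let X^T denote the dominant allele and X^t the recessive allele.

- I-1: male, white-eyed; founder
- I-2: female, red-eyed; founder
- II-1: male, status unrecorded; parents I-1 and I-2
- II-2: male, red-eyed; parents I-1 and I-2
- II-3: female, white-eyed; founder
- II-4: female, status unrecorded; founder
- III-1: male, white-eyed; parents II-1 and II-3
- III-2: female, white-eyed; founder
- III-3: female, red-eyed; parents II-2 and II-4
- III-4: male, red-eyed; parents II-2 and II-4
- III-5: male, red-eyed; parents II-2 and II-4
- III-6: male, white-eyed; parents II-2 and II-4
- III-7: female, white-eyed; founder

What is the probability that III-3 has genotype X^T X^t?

II-2 is red-eyed, so II-2 is X^T Y.
II-4 passed T to III-4 (X^T Y) and passed t to III-6 (X^t Y), so II-4 is X^T X^t.
Their cross gives offspring ratios 1/2 X^T X^T : 1/2 X^T X^t. Conditioning on III-3 being red-eyed, P(X^T X^t) = 1/2 / 1 = 1/2.

1/2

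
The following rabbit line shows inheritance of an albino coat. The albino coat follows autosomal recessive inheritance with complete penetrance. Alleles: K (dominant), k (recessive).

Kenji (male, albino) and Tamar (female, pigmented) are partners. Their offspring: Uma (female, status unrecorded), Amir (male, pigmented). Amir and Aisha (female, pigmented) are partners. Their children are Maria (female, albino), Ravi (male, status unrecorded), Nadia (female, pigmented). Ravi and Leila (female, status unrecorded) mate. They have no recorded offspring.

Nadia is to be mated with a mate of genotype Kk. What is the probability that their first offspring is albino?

Amir is pigmented so carries K and received k from Kenji (kk), so Amir is Kk.
Aisha is pigmented so carries K and passed k to Maria (kk), so Aisha is Kk.
Nadia is a pigmented offspring of Amir (Kk) × Aisha (Kk), whose cross gives 1/4 KK : 1/2 Kk : 1/4 kk; conditioning on being pigmented, Nadia is KK with probability 1/3, Kk with probability 2/3.
Summing over parental genotype combinations, P(offspring is albino) = 2/3·1/4 = 1/6.

1/6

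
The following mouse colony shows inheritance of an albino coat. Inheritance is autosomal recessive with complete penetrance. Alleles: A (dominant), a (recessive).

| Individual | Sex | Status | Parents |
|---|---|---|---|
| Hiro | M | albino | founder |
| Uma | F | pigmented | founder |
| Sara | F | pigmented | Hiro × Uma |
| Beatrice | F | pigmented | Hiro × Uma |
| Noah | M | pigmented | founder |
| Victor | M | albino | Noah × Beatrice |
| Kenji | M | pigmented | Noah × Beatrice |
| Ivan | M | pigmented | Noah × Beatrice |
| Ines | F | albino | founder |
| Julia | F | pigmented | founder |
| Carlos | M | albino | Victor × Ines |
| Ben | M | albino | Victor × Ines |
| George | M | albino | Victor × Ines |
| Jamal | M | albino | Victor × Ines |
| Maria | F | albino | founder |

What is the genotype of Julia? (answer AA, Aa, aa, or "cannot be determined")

Julia's phenotype allows AA or Aa, and no parent or child forces a single allele at both positions; consistent genotype assignments exist with Julia as AA or Aa.

cannot be determined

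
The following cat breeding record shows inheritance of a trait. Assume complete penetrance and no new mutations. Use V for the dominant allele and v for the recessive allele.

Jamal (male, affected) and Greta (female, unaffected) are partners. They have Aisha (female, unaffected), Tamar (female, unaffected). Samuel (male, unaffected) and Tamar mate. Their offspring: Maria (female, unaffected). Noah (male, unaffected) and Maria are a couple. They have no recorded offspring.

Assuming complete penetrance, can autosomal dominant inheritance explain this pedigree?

Yes

A consistent assignment under autosomal dominant exists: Jamal Vv, Greta vv, Aisha vv, Tamar vv, Samuel vv, Maria vv, Noah vv.
In this assignment every recorded phenotype matches its genotype and every non-founder's genotype is obtainable from its parents' genotypes, so the pedigree is consistent.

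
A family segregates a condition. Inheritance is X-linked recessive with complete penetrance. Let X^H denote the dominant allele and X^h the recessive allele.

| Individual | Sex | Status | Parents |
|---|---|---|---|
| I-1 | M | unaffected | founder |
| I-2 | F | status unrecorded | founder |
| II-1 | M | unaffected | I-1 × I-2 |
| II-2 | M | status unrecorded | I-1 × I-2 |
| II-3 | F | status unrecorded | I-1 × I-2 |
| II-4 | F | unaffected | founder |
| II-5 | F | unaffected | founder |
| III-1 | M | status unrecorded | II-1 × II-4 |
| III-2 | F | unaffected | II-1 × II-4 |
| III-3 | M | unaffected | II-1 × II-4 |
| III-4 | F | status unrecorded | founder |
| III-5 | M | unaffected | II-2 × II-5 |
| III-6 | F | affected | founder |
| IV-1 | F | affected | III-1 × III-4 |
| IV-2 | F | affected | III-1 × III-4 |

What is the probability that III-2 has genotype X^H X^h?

1/2

II-1 is unaffected, so II-1 is X^H Y.
II-4 is unaffected so carries H and passed h to III-1 (X^h Y), so II-4 is X^H X^h.
Their cross gives offspring ratios 1/2 X^H X^H : 1/2 X^H X^h. Conditioning on III-2 being unaffected, P(X^H X^h) = 1/2 / 1 = 1/2.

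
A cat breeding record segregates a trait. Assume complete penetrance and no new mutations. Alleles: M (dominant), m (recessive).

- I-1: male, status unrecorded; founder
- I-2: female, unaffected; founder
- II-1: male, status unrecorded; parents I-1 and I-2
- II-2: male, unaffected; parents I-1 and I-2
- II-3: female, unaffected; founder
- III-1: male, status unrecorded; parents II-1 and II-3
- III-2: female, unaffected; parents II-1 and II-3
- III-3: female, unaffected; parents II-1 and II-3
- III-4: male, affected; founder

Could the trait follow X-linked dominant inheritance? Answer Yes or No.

A consistent assignment under X-linked dominant exists: I-1 X^M Y, I-2 X^m X^m, II-1 X^m Y, II-2 X^m Y, II-3 X^m X^m, III-1 X^m Y, III-2 X^m X^m, III-3 X^m X^m, III-4 X^M Y.
In this assignment every recorded phenotype matches its genotype and every non-founder's genotype is obtainable from its parents' genotypes, so the pedigree is consistent.

Yes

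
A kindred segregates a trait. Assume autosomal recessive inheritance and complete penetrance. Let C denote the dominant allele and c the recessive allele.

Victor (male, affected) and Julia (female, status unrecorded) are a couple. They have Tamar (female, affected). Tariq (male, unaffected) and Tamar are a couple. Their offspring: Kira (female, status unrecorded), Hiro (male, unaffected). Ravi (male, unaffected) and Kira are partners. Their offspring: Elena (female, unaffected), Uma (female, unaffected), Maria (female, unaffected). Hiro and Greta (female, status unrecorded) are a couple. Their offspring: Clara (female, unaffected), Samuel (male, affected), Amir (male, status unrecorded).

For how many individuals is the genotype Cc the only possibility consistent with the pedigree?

Obligate heterozygotes: Hiro is unaffected so carries C and received c from Tamar (cc), so Hiro is Cc.
Every other individual is either homozygous by phenotype or has at least one consistent homozygous assignment, so the count is 1.

1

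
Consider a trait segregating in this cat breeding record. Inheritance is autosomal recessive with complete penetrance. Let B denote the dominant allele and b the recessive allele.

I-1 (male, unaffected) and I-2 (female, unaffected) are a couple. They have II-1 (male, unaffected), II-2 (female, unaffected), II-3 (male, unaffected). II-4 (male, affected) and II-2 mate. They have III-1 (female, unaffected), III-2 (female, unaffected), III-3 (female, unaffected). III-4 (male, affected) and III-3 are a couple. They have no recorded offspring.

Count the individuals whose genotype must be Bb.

3

Obligate heterozygotes: III-1 is unaffected so carries B and received b from II-4 (bb), so III-1 is Bb; III-2 is unaffected so carries B and received b from II-4 (bb), so III-2 is Bb; III-3 is unaffected so carries B and received b from II-4 (bb), so III-3 is Bb.
Every other individual is either homozygous by phenotype or has at least one consistent homozygous assignment, so the count is 3.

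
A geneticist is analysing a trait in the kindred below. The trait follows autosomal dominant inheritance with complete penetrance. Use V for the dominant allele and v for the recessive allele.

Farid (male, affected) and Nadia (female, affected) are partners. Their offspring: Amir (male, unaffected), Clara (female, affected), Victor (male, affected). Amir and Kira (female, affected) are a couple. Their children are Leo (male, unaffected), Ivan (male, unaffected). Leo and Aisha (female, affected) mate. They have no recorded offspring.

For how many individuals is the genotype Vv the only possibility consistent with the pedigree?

Obligate heterozygotes: Farid is affected so carries V and passed v to Amir (vv), so Farid is Vv; Nadia is affected so carries V and passed v to Amir (vv), so Nadia is Vv; Kira is affected so carries V and passed v to Leo (vv), so Kira is Vv.
Every other individual is either homozygous by phenotype or has at least one consistent homozygous assignment, so the count is 3.

3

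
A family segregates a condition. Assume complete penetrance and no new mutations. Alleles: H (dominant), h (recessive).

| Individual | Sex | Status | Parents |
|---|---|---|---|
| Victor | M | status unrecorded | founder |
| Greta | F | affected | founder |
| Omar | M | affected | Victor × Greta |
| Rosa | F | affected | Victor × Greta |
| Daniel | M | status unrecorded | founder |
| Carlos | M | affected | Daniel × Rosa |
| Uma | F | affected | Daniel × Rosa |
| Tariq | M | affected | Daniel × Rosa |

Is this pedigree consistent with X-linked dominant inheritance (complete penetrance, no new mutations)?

A consistent assignment under X-linked dominant exists: Victor X^H Y, Greta X^H X^H, Omar X^H Y, Rosa X^H X^H, Daniel X^H Y, Carlos X^H Y, Uma X^H X^H, Tariq X^H Y.
In this assignment every recorded phenotype matches its genotype and every non-founder's genotype is obtainable from its parents' genotypes, so the pedigree is consistent.

Yes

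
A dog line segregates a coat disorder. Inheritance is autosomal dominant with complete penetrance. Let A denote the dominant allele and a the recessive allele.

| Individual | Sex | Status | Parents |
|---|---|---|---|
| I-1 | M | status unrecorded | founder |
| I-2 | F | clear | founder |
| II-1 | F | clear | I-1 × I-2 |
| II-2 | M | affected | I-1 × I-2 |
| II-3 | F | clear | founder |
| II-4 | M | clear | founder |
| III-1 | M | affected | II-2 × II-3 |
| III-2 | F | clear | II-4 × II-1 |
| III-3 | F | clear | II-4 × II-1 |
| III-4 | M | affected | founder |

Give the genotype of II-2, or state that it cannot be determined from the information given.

From phenotype alone, II-2 is AA or Aa.
II-2 is affected so carries A and received a from I-2 (aa), so II-2 is Aa.

Aa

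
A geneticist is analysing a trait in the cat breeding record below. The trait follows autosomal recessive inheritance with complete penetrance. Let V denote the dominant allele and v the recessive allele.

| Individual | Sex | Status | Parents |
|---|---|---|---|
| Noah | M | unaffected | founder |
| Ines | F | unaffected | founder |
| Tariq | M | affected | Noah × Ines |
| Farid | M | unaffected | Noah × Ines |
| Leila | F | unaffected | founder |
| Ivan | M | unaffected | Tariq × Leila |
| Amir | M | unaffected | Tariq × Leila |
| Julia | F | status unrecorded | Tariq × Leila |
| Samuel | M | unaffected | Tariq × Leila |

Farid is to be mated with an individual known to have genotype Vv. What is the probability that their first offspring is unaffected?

Noah is unaffected so carries V and passed v to Tariq (vv), so Noah is Vv.
Ines is unaffected so carries V and passed v to Tariq (vv), so Ines is Vv.
Farid is an unaffected offspring of Noah (Vv) × Ines (Vv), whose cross gives 1/4 VV : 1/2 Vv : 1/4 vv; conditioning on being unaffected, Farid is VV with probability 1/3, Vv with probability 2/3.
Summing over parental genotype combinations, P(offspring is unaffected) = 1/3·1 + 2/3·3/4 = 5/6.

5/6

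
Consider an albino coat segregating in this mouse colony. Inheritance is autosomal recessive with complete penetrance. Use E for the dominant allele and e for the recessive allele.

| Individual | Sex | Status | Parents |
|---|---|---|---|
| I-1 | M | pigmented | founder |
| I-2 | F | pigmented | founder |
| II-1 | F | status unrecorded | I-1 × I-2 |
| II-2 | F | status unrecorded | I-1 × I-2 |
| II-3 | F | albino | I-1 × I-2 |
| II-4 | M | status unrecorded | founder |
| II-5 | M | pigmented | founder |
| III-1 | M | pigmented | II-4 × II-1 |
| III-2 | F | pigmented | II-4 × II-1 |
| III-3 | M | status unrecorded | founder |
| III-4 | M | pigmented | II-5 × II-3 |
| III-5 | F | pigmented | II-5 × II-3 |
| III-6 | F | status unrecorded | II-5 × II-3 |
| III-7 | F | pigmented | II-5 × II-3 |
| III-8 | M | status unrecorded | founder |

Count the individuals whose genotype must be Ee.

Obligate heterozygotes: I-1 is pigmented so carries E and passed e to II-3 (ee), so I-1 is Ee; I-2 is pigmented so carries E and passed e to II-3 (ee), so I-2 is Ee; III-4 is pigmented so carries E and received e from II-3 (ee), so III-4 is Ee; III-5 is pigmented so carries E and received e from II-3 (ee), so III-5 is Ee; III-7 is pigmented so carries E and received e from II-3 (ee), so III-7 is Ee.
Every other individual is either homozygous by phenotype or has at least one consistent homozygous assignment, so the count is 5.

5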